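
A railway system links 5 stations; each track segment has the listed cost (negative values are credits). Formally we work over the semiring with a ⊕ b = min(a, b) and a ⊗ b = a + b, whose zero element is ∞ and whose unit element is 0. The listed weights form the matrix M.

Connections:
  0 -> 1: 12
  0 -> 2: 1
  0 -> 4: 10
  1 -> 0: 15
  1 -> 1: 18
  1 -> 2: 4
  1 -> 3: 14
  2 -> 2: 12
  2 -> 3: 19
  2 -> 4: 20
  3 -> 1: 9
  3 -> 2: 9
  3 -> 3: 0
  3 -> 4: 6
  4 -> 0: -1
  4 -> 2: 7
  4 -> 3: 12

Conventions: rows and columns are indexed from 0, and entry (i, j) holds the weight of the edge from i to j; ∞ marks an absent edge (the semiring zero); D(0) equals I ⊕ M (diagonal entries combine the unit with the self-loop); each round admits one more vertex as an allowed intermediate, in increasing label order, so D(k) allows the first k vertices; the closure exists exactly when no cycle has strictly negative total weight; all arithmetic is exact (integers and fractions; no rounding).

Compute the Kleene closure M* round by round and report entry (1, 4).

D(0):
  [0, 12, 1, ∞, 10]
  [15, 0, 4, 14, ∞]
  [∞, ∞, 0, 19, 20]
  [∞, 9, 9, 0, 6]
  [-1, ∞, 7, 12, 0]
D(1):
  [0, 12, 1, ∞, 10]
  [15, 0, 4, 14, 25]
  [∞, ∞, 0, 19, 20]
  [∞, 9, 9, 0, 6]
  [-1, 11, 0, 12, 0]
D(2):
  [0, 12, 1, 26, 10]
  [15, 0, 4, 14, 25]
  [∞, ∞, 0, 19, 20]
  [24, 9, 9, 0, 6]
  [-1, 11, 0, 12, 0]
D(3):
  [0, 12, 1, 20, 10]
  [15, 0, 4, 14, 24]
  [∞, ∞, 0, 19, 20]
  [24, 9, 9, 0, 6]
  [-1, 11, 0, 12, 0]
D(4):
  [0, 12, 1, 20, 10]
  [15, 0, 4, 14, 20]
  [43, 28, 0, 19, 20]
  [24, 9, 9, 0, 6]
  [-1, 11, 0, 12, 0]
D(5):
  [0, 12, 1, 20, 10]
  [15, 0, 4, 14, 20]
  [19, 28, 0, 19, 20]
  [5, 9, 6, 0, 6]
  [-1, 11, 0, 12, 0]
Answer: M*[1][4] = 20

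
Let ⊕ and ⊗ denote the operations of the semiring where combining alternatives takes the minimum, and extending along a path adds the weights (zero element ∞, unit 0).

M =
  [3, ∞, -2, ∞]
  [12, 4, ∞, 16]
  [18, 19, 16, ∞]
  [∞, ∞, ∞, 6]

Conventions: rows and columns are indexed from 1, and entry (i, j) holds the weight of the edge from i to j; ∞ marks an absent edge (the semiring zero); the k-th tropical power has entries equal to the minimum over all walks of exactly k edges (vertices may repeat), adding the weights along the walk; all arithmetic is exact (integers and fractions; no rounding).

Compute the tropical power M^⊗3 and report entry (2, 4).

M^⊗2:
  [6, 17, 1, ∞]
  [15, 8, 10, 20]
  [21, 23, 16, 35]
  [∞, ∞, ∞, 12]
M^⊗3:
  [9, 20, 4, 33]
  [18, 12, 13, 24]
  [24, 27, 19, 39]
  [∞, ∞, ∞, 18]
Key observation: the optimum is the walk 2->2->2->4, with weight 4 + 4 + 16 = 24.
Optimal value attained by: walk 2->2->2->4.
Answer: (M^⊗3)[2][4] = 24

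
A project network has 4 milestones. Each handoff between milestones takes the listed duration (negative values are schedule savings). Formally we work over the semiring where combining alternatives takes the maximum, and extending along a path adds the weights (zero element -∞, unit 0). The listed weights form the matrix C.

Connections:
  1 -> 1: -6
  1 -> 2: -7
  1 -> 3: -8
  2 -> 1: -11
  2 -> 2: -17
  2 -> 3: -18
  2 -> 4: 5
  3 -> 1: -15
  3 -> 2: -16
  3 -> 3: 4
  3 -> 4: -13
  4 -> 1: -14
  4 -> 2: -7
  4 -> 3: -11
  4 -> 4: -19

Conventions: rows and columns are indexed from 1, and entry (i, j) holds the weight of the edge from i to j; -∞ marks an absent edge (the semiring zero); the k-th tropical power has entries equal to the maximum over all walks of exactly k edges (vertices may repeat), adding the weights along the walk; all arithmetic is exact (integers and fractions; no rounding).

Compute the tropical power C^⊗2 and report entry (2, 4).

C^⊗2:
  [-12, -13, -4, -2]
  [-9, -2, -6, -12]
  [-11, -12, 8, -9]
  [-18, -21, -7, -2]
Key observation: the optimum is the walk 2->2->4, with weight (-17) + 5 = -12.
Optimal value attained by: walk 2->2->4.
Answer: (C^⊗2)[2][4] = -12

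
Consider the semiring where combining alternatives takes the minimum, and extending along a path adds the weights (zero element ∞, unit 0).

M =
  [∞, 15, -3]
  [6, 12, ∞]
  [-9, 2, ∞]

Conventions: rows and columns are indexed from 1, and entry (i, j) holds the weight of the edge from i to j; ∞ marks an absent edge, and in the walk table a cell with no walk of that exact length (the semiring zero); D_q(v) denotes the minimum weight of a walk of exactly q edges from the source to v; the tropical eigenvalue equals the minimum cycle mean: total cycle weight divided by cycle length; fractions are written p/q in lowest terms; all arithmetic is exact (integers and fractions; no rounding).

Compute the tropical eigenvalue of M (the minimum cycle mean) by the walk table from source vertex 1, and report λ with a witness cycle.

q=0: [0, ∞, ∞]
q=1: [∞, 15, -3]
q=2: [-12, -1, ∞]
q=3: [5, 3, -15]
Optimal cycle mean attained by: cycle 1->3->1, total (-3) + (-9), length 2.
Answer: λ = -6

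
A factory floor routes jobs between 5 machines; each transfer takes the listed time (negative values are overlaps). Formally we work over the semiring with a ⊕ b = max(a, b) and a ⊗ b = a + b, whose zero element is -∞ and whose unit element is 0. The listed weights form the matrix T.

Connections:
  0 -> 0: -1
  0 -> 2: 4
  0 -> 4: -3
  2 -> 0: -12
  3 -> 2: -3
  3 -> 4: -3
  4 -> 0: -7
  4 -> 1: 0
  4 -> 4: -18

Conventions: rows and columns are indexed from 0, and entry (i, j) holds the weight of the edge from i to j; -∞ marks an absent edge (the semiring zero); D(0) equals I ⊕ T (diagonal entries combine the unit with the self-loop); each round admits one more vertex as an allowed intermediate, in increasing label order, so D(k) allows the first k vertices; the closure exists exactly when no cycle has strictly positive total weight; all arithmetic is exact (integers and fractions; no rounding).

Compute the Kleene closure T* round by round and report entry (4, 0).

D(0):
  [0, -∞, 4, -∞, -3]
  [-∞, 0, -∞, -∞, -∞]
  [-12, -∞, 0, -∞, -∞]
  [-∞, -∞, -3, 0, -3]
  [-7, 0, -∞, -∞, 0]
D(1):
  [0, -∞, 4, -∞, -3]
  [-∞, 0, -∞, -∞, -∞]
  [-12, -∞, 0, -∞, -15]
  [-∞, -∞, -3, 0, -3]
  [-7, 0, -3, -∞, 0]
D(2):
  [0, -∞, 4, -∞, -3]
  [-∞, 0, -∞, -∞, -∞]
  [-12, -∞, 0, -∞, -15]
  [-∞, -∞, -3, 0, -3]
  [-7, 0, -3, -∞, 0]
D(3):
  [0, -∞, 4, -∞, -3]
  [-∞, 0, -∞, -∞, -∞]
  [-12, -∞, 0, -∞, -15]
  [-15, -∞, -3, 0, -3]
  [-7, 0, -3, -∞, 0]
D(4):
  [0, -∞, 4, -∞, -3]
  [-∞, 0, -∞, -∞, -∞]
  [-12, -∞, 0, -∞, -15]
  [-15, -∞, -3, 0, -3]
  [-7, 0, -3, -∞, 0]
D(5):
  [0, -3, 4, -∞, -3]
  [-∞, 0, -∞, -∞, -∞]
  [-12, -15, 0, -∞, -15]
  [-10, -3, -3, 0, -3]
  [-7, 0, -3, -∞, 0]
Answer: T*[4][0] = -7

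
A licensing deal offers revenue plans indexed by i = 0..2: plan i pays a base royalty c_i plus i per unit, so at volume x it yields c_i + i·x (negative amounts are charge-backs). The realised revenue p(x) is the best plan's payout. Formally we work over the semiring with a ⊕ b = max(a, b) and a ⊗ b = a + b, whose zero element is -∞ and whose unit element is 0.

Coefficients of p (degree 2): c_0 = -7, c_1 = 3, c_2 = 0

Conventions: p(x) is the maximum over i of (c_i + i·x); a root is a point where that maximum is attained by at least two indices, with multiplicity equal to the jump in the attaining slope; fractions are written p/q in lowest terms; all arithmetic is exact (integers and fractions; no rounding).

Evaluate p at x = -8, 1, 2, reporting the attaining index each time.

p(-8) = max(-7+0·(-8)=-7, 3+1·(-8)=-5, 0+2·(-8)=-16) = -5 (attained by i=1)
p(1) = max(-7+0·1=-7, 3+1·1=4, 0+2·1=2) = 4 (attained by i=1)
p(2) = max(-7+0·2=-7, 3+1·2=5, 0+2·2=4) = 5 (attained by i=1)
Answer: p(-8) = -5; p(1) = 4; p(2) = 5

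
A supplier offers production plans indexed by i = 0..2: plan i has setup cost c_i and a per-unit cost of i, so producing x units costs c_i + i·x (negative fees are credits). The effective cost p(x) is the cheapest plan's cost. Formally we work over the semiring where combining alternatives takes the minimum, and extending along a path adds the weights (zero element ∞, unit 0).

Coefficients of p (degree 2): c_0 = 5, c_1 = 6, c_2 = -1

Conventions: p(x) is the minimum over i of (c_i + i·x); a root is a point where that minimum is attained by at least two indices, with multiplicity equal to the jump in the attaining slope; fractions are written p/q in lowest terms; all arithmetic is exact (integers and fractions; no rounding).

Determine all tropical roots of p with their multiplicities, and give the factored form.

hull edge (i=0, c=5) to (i=2, c=-1): slope -3, span 2
Factored form: p(x) = -1 ⊗ (x ⊕ 3) ⊗ (x ⊕ 3)
Answer: roots = 3 (mult 2)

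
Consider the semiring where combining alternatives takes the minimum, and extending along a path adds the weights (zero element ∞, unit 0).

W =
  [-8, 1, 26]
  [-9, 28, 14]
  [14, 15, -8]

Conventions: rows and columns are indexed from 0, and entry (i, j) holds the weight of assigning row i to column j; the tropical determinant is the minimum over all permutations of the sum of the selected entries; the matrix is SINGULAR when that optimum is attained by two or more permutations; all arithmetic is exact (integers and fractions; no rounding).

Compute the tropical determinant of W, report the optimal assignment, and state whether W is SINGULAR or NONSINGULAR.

σ = (0, 1, 2): (-8) + 28 + (-8) = 12
σ = (0, 2, 1): (-8) + 14 + 15 = 21
σ = (1, 0, 2): 1 + (-9) + (-8) = -16
σ = (1, 2, 0): 1 + 14 + 14 = 29
σ = (2, 0, 1): 26 + (-9) + 15 = 32
σ = (2, 1, 0): 26 + 28 + 14 = 68
Optimal value attained by: σ = (1, 0, 2).
Answer: det⊕(W) = -16; verdict: NONSINGULAR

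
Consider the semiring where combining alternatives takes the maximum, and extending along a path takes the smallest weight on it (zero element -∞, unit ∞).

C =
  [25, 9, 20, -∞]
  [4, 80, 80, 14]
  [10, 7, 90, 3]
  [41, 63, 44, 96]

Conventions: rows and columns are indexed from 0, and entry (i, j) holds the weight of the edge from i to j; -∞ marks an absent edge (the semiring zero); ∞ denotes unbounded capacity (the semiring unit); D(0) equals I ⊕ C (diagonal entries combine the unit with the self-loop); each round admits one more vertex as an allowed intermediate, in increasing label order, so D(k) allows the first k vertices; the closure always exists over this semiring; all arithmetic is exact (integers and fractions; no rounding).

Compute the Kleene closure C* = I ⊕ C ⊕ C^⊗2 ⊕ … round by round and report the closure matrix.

D(0):
  [∞, 9, 20, -∞]
  [4, ∞, 80, 14]
  [10, 7, ∞, 3]
  [41, 63, 44, ∞]
D(1):
  [∞, 9, 20, -∞]
  [4, ∞, 80, 14]
  [10, 9, ∞, 3]
  [41, 63, 44, ∞]
D(2):
  [∞, 9, 20, 9]
  [4, ∞, 80, 14]
  [10, 9, ∞, 9]
  [41, 63, 63, ∞]
D(3):
  [∞, 9, 20, 9]
  [10, ∞, 80, 14]
  [10, 9, ∞, 9]
  [41, 63, 63, ∞]
D(4):
  [∞, 9, 20, 9]
  [14, ∞, 80, 14]
  [10, 9, ∞, 9]
  [41, 63, 63, ∞]
Answer: C* = [[∞, 9, 20, 9], [14, ∞, 80, 14], [10, 9, ∞, 9], [41, 63, 63, ∞]]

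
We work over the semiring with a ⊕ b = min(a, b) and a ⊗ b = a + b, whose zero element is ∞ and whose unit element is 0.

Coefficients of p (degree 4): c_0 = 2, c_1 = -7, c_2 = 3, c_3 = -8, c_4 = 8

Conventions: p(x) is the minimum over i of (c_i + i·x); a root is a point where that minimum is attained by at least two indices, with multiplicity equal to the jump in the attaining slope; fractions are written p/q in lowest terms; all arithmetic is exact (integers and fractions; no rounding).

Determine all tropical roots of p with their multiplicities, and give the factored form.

hull edge (i=0, c=2) to (i=1, c=-7): slope -9, span 1
hull edge (i=1, c=-7) to (i=3, c=-8): slope -1/2, span 2
hull edge (i=3, c=-8) to (i=4, c=8): slope 16, span 1
Factored form: p(x) = 8 ⊗ (x ⊕ (-16)) ⊗ (x ⊕ 1/2) ⊗ (x ⊕ 1/2) ⊗ (x ⊕ 9)
Answer: roots = -16 (mult 1), 1/2 (mult 2), 9 (mult 1)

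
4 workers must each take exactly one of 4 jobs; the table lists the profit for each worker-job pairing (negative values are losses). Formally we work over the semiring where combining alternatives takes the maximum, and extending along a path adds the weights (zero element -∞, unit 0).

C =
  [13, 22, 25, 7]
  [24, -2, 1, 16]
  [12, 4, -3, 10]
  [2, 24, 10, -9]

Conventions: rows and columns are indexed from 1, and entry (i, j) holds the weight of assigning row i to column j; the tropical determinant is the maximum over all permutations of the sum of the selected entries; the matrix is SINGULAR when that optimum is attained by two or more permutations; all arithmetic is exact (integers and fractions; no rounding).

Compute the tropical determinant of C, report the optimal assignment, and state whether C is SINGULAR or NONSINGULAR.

σ = (1, 2, 3, 4): 13 + (-2) + (-3) + (-9) = -1
σ = (1, 2, 4, 3): 13 + (-2) + 10 + 10 = 31
σ = (1, 3, 2, 4): 13 + 1 + 4 + (-9) = 9
σ = (1, 3, 4, 2): 13 + 1 + 10 + 24 = 48
σ = (1, 4, 2, 3): 13 + 16 + 4 + 10 = 43
σ = (1, 4, 3, 2): 13 + 16 + (-3) + 24 = 50
σ = (2, 1, 3, 4): 22 + 24 + (-3) + (-9) = 34
σ = (2, 1, 4, 3): 22 + 24 + 10 + 10 = 66
σ = (2, 3, 1, 4): 22 + 1 + 12 + (-9) = 26
σ = (2, 3, 4, 1): 22 + 1 + 10 + 2 = 35
σ = (2, 4, 1, 3): 22 + 16 + 12 + 10 = 60
σ = (2, 4, 3, 1): 22 + 16 + (-3) + 2 = 37
σ = (3, 1, 2, 4): 25 + 24 + 4 + (-9) = 44
σ = (3, 1, 4, 2): 25 + 24 + 10 + 24 = 83
σ = (3, 2, 1, 4): 25 + (-2) + 12 + (-9) = 26
σ = (3, 2, 4, 1): 25 + (-2) + 10 + 2 = 35
σ = (3, 4, 1, 2): 25 + 16 + 12 + 24 = 77
σ = (3, 4, 2, 1): 25 + 16 + 4 + 2 = 47
σ = (4, 1, 2, 3): 7 + 24 + 4 + 10 = 45
σ = (4, 1, 3, 2): 7 + 24 + (-3) + 24 = 52
σ = (4, 2, 1, 3): 7 + (-2) + 12 + 10 = 27
σ = (4, 2, 3, 1): 7 + (-2) + (-3) + 2 = 4
σ = (4, 3, 1, 2): 7 + 1 + 12 + 24 = 44
σ = (4, 3, 2, 1): 7 + 1 + 4 + 2 = 14
Optimal value attained by: σ = (3, 1, 4, 2).
Answer: det⊕(C) = 83; verdict: NONSINGULAR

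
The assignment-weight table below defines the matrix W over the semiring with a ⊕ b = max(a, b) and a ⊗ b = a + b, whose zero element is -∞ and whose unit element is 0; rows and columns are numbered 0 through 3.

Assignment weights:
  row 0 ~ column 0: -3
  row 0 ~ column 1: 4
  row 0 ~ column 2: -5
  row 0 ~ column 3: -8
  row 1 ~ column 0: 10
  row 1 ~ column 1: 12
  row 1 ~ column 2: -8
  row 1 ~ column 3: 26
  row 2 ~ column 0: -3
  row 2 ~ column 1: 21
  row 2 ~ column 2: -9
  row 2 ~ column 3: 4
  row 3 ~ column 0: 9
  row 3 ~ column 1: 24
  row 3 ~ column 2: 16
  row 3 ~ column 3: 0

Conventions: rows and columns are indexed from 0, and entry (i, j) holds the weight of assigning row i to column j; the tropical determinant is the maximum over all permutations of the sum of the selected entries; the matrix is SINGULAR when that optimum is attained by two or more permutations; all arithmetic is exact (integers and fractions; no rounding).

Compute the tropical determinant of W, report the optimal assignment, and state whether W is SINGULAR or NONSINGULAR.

σ = (0, 1, 2, 3): (-3) + 12 + (-9) + 0 = 0
σ = (0, 1, 3, 2): (-3) + 12 + 4 + 16 = 29
σ = (0, 2, 1, 3): (-3) + (-8) + 21 + 0 = 10
σ = (0, 2, 3, 1): (-3) + (-8) + 4 + 24 = 17
σ = (0, 3, 1, 2): (-3) + 26 + 21 + 16 = 60
σ = (0, 3, 2, 1): (-3) + 26 + (-9) + 24 = 38
σ = (1, 0, 2, 3): 4 + 10 + (-9) + 0 = 5
σ = (1, 0, 3, 2): 4 + 10 + 4 + 16 = 34
σ = (1, 2, 0, 3): 4 + (-8) + (-3) + 0 = -7
σ = (1, 2, 3, 0): 4 + (-8) + 4 + 9 = 9
σ = (1, 3, 0, 2): 4 + 26 + (-3) + 16 = 43
σ = (1, 3, 2, 0): 4 + 26 + (-9) + 9 = 30
σ = (2, 0, 1, 3): (-5) + 10 + 21 + 0 = 26
σ = (2, 0, 3, 1): (-5) + 10 + 4 + 24 = 33
σ = (2, 1, 0, 3): (-5) + 12 + (-3) + 0 = 4
σ = (2, 1, 3, 0): (-5) + 12 + 4 + 9 = 20
σ = (2, 3, 0, 1): (-5) + 26 + (-3) + 24 = 42
σ = (2, 3, 1, 0): (-5) + 26 + 21 + 9 = 51
σ = (3, 0, 1, 2): (-8) + 10 + 21 + 16 = 39
σ = (3, 0, 2, 1): (-8) + 10 + (-9) + 24 = 17
σ = (3, 1, 0, 2): (-8) + 12 + (-3) + 16 = 17
σ = (3, 1, 2, 0): (-8) + 12 + (-9) + 9 = 4
σ = (3, 2, 0, 1): (-8) + (-8) + (-3) + 24 = 5
σ = (3, 2, 1, 0): (-8) + (-8) + 21 + 9 = 14
Optimal value attained by: σ = (0, 3, 1, 2).
Answer: det⊕(W) = 60; verdict: NONSINGULAR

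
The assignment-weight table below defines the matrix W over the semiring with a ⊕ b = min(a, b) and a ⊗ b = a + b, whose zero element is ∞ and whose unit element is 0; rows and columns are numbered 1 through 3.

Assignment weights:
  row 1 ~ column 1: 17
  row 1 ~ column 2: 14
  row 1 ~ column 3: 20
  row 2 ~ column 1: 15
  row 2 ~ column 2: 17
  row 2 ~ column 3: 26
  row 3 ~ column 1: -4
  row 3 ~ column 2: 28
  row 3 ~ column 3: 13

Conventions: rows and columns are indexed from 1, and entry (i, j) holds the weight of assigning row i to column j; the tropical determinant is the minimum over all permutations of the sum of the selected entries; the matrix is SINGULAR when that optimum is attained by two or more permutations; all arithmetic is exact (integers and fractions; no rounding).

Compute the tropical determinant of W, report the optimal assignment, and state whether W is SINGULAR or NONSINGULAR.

σ = (1, 2, 3): 17 + 17 + 13 = 47
σ = (1, 3, 2): 17 + 26 + 28 = 71
σ = (2, 1, 3): 14 + 15 + 13 = 42
σ = (2, 3, 1): 14 + 26 + (-4) = 36
σ = (3, 1, 2): 20 + 15 + 28 = 63
σ = (3, 2, 1): 20 + 17 + (-4) = 33
Optimal value attained by: σ = (3, 2, 1).
Answer: det⊕(W) = 33; verdict: NONSINGULAR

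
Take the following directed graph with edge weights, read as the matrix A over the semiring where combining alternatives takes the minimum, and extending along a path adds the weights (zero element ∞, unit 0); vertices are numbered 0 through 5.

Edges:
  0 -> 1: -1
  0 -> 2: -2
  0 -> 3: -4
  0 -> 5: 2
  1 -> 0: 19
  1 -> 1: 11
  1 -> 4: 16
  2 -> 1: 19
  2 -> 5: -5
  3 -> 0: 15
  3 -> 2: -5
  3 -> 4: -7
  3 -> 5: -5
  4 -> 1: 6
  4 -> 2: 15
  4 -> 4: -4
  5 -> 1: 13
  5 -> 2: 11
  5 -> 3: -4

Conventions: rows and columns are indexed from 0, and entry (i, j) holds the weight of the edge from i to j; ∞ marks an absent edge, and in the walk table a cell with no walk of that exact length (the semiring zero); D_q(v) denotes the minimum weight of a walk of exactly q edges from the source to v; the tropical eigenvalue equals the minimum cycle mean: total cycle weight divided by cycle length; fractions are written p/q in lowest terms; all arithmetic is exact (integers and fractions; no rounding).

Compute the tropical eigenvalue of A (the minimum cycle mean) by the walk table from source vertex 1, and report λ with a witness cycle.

q=0: [∞, 0, ∞, ∞, ∞, ∞]
q=1: [19, 11, ∞, ∞, 16, ∞]
q=2: [30, 18, 17, 15, 12, 21]
q=3: [30, 18, 10, 17, 8, 10]
q=4: [32, 14, 12, 6, 4, 5]
q=5: [21, 10, 1, 1, -1, 1]
q=6: [16, 5, -4, -3, -6, -4]
Optimal cycle mean attained by: cycle 2->5->3->2, total (-5) + (-4) + (-5), length 3.
Answer: λ = -14/3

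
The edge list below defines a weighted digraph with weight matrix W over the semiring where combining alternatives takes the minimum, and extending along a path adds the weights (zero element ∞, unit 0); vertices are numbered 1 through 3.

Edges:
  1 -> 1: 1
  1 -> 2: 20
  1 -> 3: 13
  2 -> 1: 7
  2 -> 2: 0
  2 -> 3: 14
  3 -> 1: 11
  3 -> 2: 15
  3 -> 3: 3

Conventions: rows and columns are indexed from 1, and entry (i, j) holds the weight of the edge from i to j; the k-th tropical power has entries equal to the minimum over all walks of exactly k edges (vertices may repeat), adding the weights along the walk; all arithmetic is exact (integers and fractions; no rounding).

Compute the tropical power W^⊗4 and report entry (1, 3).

W^⊗2:
  [2, 20, 14]
  [7, 0, 14]
  [12, 15, 6]
W^⊗3:
  [3, 20, 15]
  [7, 0, 14]
  [13, 15, 9]
W^⊗4:
  [4, 20, 16]
  [7, 0, 14]
  [14, 15, 12]
Key observation: the optimum is the walk 1->1->1->1->3, with weight 1 + 1 + 1 + 13 = 16.
Optimal value attained by: walk 1->1->1->1->3.
Answer: (W^⊗4)[1][3] = 16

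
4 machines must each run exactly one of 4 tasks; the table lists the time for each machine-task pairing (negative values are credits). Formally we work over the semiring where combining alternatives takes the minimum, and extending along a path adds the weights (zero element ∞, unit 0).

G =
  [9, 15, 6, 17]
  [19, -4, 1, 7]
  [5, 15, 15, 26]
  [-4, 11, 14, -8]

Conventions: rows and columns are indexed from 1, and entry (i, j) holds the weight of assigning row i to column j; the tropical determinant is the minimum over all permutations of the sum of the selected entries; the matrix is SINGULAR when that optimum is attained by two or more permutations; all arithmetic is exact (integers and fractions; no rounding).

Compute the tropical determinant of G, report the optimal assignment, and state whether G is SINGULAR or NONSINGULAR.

σ = (1, 2, 3, 4): 9 + (-4) + 15 + (-8) = 12
σ = (1, 2, 4, 3): 9 + (-4) + 26 + 14 = 45
σ = (1, 3, 2, 4): 9 + 1 + 15 + (-8) = 17
σ = (1, 3, 4, 2): 9 + 1 + 26 + 11 = 47
σ = (1, 4, 2, 3): 9 + 7 + 15 + 14 = 45
σ = (1, 4, 3, 2): 9 + 7 + 15 + 11 = 42
σ = (2, 1, 3, 4): 15 + 19 + 15 + (-8) = 41
σ = (2, 1, 4, 3): 15 + 19 + 26 + 14 = 74
σ = (2, 3, 1, 4): 15 + 1 + 5 + (-8) = 13
σ = (2, 3, 4, 1): 15 + 1 + 26 + (-4) = 38
σ = (2, 4, 1, 3): 15 + 7 + 5 + 14 = 41
σ = (2, 4, 3, 1): 15 + 7 + 15 + (-4) = 33
σ = (3, 1, 2, 4): 6 + 19 + 15 + (-8) = 32
σ = (3, 1, 4, 2): 6 + 19 + 26 + 11 = 62
σ = (3, 2, 1, 4): 6 + (-4) + 5 + (-8) = -1
σ = (3, 2, 4, 1): 6 + (-4) + 26 + (-4) = 24
σ = (3, 4, 1, 2): 6 + 7 + 5 + 11 = 29
σ = (3, 4, 2, 1): 6 + 7 + 15 + (-4) = 24
σ = (4, 1, 2, 3): 17 + 19 + 15 + 14 = 65
σ = (4, 1, 3, 2): 17 + 19 + 15 + 11 = 62
σ = (4, 2, 1, 3): 17 + (-4) + 5 + 14 = 32
σ = (4, 2, 3, 1): 17 + (-4) + 15 + (-4) = 24
σ = (4, 3, 1, 2): 17 + 1 + 5 + 11 = 34
σ = (4, 3, 2, 1): 17 + 1 + 15 + (-4) = 29
Optimal value attained by: σ = (3, 2, 1, 4).
Answer: det⊕(G) = -1; verdict: NONSINGULAR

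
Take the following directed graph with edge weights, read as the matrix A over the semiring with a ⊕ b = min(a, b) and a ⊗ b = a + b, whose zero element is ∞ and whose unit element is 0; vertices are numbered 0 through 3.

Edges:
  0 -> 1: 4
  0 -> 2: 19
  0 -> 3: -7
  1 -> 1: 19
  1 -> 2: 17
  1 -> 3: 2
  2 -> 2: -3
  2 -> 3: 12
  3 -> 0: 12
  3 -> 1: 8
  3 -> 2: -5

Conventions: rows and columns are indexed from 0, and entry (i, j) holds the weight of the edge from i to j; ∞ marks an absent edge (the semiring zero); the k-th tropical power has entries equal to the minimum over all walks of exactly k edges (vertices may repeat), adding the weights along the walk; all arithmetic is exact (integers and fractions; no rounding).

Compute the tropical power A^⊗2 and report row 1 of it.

A^⊗2:
  [5, 1, -12, 6]
  [14, 10, -3, 21]
  [24, 20, -6, 9]
  [∞, 16, -8, 5]
Answer: row 1 of A^⊗2 = [14, 10, -3, 21]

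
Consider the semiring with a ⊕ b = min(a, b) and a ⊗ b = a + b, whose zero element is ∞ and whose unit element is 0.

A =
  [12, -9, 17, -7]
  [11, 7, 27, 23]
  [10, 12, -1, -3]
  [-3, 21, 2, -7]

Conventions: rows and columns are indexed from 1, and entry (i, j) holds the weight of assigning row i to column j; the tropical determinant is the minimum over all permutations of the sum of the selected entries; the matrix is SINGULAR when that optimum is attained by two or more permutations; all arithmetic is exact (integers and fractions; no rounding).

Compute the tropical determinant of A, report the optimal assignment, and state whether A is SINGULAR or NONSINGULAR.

σ = (1, 2, 3, 4): 12 + 7 + (-1) + (-7) = 11
σ = (1, 2, 4, 3): 12 + 7 + (-3) + 2 = 18
σ = (1, 3, 2, 4): 12 + 27 + 12 + (-7) = 44
σ = (1, 3, 4, 2): 12 + 27 + (-3) + 21 = 57
σ = (1, 4, 2, 3): 12 + 23 + 12 + 2 = 49
σ = (1, 4, 3, 2): 12 + 23 + (-1) + 21 = 55
σ = (2, 1, 3, 4): (-9) + 11 + (-1) + (-7) = -6
σ = (2, 1, 4, 3): (-9) + 11 + (-3) + 2 = 1
σ = (2, 3, 1, 4): (-9) + 27 + 10 + (-7) = 21
σ = (2, 3, 4, 1): (-9) + 27 + (-3) + (-3) = 12
σ = (2, 4, 1, 3): (-9) + 23 + 10 + 2 = 26
σ = (2, 4, 3, 1): (-9) + 23 + (-1) + (-3) = 10
σ = (3, 1, 2, 4): 17 + 11 + 12 + (-7) = 33
σ = (3, 1, 4, 2): 17 + 11 + (-3) + 21 = 46
σ = (3, 2, 1, 4): 17 + 7 + 10 + (-7) = 27
σ = (3, 2, 4, 1): 17 + 7 + (-3) + (-3) = 18
σ = (3, 4, 1, 2): 17 + 23 + 10 + 21 = 71
σ = (3, 4, 2, 1): 17 + 23 + 12 + (-3) = 49
σ = (4, 1, 2, 3): (-7) + 11 + 12 + 2 = 18
σ = (4, 1, 3, 2): (-7) + 11 + (-1) + 21 = 24
σ = (4, 2, 1, 3): (-7) + 7 + 10 + 2 = 12
σ = (4, 2, 3, 1): (-7) + 7 + (-1) + (-3) = -4
σ = (4, 3, 1, 2): (-7) + 27 + 10 + 21 = 51
σ = (4, 3, 2, 1): (-7) + 27 + 12 + (-3) = 29
Optimal value attained by: σ = (2, 1, 3, 4).
Answer: det⊕(A) = -6; verdict: NONSINGULAR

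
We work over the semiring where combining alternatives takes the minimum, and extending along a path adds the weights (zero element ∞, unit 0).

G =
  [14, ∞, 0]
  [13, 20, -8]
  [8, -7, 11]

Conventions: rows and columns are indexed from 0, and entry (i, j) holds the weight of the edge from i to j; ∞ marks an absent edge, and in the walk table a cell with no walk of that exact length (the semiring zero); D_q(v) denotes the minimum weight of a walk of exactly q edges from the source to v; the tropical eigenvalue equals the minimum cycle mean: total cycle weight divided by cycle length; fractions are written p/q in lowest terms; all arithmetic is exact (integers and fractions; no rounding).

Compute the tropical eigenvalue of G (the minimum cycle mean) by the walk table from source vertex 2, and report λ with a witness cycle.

q=0: [∞, ∞, 0]
q=1: [8, -7, 11]
q=2: [6, 4, -15]
q=3: [-7, -22, -4]
Optimal cycle mean attained by: cycle 1->2->1, total (-8) + (-7), length 2.
Answer: λ = -15/2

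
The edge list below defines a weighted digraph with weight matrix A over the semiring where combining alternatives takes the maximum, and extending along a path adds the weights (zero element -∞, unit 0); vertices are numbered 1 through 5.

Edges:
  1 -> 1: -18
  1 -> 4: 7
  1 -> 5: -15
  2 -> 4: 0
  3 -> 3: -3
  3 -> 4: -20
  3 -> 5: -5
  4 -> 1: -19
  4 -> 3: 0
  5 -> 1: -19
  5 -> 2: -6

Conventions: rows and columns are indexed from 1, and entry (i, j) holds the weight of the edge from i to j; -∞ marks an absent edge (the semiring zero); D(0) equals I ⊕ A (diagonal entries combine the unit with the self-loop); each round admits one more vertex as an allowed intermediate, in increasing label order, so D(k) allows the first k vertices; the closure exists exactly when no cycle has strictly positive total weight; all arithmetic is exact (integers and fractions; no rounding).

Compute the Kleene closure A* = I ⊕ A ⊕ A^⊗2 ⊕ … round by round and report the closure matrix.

D(0):
  [0, -∞, -∞, 7, -15]
  [-∞, 0, -∞, 0, -∞]
  [-∞, -∞, 0, -20, -5]
  [-19, -∞, 0, 0, -∞]
  [-19, -6, -∞, -∞, 0]
D(1):
  [0, -∞, -∞, 7, -15]
  [-∞, 0, -∞, 0, -∞]
  [-∞, -∞, 0, -20, -5]
  [-19, -∞, 0, 0, -34]
  [-19, -6, -∞, -12, 0]
D(2):
  [0, -∞, -∞, 7, -15]
  [-∞, 0, -∞, 0, -∞]
  [-∞, -∞, 0, -20, -5]
  [-19, -∞, 0, 0, -34]
  [-19, -6, -∞, -6, 0]
D(3):
  [0, -∞, -∞, 7, -15]
  [-∞, 0, -∞, 0, -∞]
  [-∞, -∞, 0, -20, -5]
  [-19, -∞, 0, 0, -5]
  [-19, -6, -∞, -6, 0]
D(4):
  [0, -∞, 7, 7, 2]
  [-19, 0, 0, 0, -5]
  [-39, -∞, 0, -20, -5]
  [-19, -∞, 0, 0, -5]
  [-19, -6, -6, -6, 0]
D(5):
  [0, -4, 7, 7, 2]
  [-19, 0, 0, 0, -5]
  [-24, -11, 0, -11, -5]
  [-19, -11, 0, 0, -5]
  [-19, -6, -6, -6, 0]
Answer: A* = [[0, -4, 7, 7, 2], [-19, 0, 0, 0, -5], [-24, -11, 0, -11, -5], [-19, -11, 0, 0, -5], [-19, -6, -6, -6, 0]]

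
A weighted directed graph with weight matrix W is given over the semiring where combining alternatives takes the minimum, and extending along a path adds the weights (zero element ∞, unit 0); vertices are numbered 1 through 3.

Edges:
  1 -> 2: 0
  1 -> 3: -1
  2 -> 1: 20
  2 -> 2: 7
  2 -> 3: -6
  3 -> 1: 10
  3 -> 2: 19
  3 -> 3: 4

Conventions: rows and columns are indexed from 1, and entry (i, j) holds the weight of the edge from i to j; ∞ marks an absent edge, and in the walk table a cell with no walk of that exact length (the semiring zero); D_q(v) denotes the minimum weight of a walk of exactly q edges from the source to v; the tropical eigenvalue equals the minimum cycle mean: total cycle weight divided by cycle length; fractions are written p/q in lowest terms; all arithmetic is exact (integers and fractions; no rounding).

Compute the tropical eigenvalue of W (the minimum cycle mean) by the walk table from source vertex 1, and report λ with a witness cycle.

q=0: [0, ∞, ∞]
q=1: [∞, 0, -1]
q=2: [9, 7, -6]
q=3: [4, 9, -2]
Optimal cycle mean attained by: cycle 1->2->3->1, total 0 + (-6) + 10, length 3.
Answer: λ = 4/3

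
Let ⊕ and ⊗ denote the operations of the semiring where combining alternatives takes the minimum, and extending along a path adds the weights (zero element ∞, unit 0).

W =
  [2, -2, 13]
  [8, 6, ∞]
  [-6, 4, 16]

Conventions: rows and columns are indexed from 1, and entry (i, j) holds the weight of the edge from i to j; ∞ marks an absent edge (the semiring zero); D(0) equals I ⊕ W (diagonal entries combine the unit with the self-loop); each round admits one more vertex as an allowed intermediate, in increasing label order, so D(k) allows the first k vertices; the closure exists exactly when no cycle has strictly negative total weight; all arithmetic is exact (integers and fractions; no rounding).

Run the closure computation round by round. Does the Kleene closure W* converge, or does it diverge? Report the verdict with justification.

D(0):
  [0, -2, 13]
  [8, 0, ∞]
  [-6, 4, 0]
D(1):
  [0, -2, 13]
  [8, 0, 21]
  [-6, -8, 0]
D(2):
  [0, -2, 13]
  [8, 0, 21]
  [-6, -8, 0]
D(3):
  [0, -2, 13]
  [8, 0, 21]
  [-6, -8, 0]
Key observation: every diagonal entry stays at the unit through all rounds, so no improving cycle exists.
Answer: CONVERGES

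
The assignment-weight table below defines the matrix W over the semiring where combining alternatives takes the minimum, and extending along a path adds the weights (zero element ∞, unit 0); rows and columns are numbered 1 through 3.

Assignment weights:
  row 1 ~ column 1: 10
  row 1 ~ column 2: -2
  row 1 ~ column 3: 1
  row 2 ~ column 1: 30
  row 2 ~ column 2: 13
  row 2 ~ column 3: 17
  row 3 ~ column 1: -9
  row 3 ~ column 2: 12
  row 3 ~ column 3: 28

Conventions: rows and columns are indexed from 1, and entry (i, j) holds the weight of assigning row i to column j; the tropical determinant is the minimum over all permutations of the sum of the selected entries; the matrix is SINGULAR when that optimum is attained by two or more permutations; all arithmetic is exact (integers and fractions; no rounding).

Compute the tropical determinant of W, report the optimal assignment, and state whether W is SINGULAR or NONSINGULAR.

σ = (1, 2, 3): 10 + 13 + 28 = 51
σ = (1, 3, 2): 10 + 17 + 12 = 39
σ = (2, 1, 3): (-2) + 30 + 28 = 56
σ = (2, 3, 1): (-2) + 17 + (-9) = 6
σ = (3, 1, 2): 1 + 30 + 12 = 43
σ = (3, 2, 1): 1 + 13 + (-9) = 5
Optimal value attained by: σ = (3, 2, 1).
Answer: det⊕(W) = 5; verdict: NONSINGULAR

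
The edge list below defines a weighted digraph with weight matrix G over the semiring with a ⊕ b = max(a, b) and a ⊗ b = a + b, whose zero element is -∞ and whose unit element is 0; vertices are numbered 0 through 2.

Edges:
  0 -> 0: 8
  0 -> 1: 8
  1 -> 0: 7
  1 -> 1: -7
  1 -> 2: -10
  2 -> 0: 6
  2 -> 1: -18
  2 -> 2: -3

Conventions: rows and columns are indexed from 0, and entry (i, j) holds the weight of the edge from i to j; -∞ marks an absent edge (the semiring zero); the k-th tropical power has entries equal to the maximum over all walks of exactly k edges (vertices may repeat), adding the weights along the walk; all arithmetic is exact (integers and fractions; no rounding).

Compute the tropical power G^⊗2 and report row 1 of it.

G^⊗2:
  [16, 16, -2]
  [15, 15, -13]
  [14, 14, -6]
Answer: row 1 of G^⊗2 = [15, 15, -13]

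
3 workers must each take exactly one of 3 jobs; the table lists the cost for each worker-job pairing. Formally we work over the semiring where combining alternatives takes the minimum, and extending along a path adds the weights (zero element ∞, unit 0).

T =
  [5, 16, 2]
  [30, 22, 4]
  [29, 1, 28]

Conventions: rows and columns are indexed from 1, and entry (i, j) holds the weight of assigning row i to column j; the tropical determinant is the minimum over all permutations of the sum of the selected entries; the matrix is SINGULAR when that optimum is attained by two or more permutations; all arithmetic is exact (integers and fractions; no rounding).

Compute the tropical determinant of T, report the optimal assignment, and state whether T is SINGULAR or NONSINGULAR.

σ = (1, 2, 3): 5 + 22 + 28 = 55
σ = (1, 3, 2): 5 + 4 + 1 = 10
σ = (2, 1, 3): 16 + 30 + 28 = 74
σ = (2, 3, 1): 16 + 4 + 29 = 49
σ = (3, 1, 2): 2 + 30 + 1 = 33
σ = (3, 2, 1): 2 + 22 + 29 = 53
Optimal value attained by: σ = (1, 3, 2).
Answer: det⊕(T) = 10; verdict: NONSINGULAR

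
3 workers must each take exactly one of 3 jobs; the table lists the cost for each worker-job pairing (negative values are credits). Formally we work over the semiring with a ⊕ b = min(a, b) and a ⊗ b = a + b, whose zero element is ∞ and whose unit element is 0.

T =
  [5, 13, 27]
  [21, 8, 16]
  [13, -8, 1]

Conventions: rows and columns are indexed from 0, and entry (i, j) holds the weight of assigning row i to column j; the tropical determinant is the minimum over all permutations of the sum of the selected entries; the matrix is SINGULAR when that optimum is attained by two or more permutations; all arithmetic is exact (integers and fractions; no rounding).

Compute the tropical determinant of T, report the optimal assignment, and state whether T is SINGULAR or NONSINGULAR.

σ = (0, 1, 2): 5 + 8 + 1 = 14
σ = (0, 2, 1): 5 + 16 + (-8) = 13
σ = (1, 0, 2): 13 + 21 + 1 = 35
σ = (1, 2, 0): 13 + 16 + 13 = 42
σ = (2, 0, 1): 27 + 21 + (-8) = 40
σ = (2, 1, 0): 27 + 8 + 13 = 48
Optimal value attained by: σ = (0, 2, 1).
Answer: det⊕(T) = 13; verdict: NONSINGULAR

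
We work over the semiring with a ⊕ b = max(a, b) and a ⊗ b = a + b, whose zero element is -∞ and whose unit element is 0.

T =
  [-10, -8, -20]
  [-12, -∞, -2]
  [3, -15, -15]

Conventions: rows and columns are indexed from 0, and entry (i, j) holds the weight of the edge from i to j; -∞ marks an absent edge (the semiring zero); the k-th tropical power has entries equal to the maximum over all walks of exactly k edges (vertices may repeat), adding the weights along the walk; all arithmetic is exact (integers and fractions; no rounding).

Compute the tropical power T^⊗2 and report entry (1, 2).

T^⊗2:
  [-17, -18, -10]
  [1, -17, -17]
  [-7, -5, -17]
Key observation: the optimum is the walk 1->2->2, with weight (-2) + (-15) = -17.
Optimal value attained by: walk 1->2->2.
Answer: (T^⊗2)[1][2] = -17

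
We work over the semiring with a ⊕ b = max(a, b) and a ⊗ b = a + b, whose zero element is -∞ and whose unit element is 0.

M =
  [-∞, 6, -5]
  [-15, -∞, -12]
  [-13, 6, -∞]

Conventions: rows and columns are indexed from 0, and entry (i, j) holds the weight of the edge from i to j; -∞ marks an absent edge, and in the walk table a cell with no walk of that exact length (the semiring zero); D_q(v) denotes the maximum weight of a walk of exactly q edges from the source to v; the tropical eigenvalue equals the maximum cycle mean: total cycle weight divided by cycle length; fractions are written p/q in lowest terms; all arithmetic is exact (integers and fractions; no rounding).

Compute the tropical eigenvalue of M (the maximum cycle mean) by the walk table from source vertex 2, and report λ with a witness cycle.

q=0: [-∞, -∞, 0]
q=1: [-13, 6, -∞]
q=2: [-9, -7, -6]
q=3: [-19, 0, -14]
Optimal cycle mean attained by: cycle 1->2->1, total (-12) + 6, length 2.
Answer: λ = -3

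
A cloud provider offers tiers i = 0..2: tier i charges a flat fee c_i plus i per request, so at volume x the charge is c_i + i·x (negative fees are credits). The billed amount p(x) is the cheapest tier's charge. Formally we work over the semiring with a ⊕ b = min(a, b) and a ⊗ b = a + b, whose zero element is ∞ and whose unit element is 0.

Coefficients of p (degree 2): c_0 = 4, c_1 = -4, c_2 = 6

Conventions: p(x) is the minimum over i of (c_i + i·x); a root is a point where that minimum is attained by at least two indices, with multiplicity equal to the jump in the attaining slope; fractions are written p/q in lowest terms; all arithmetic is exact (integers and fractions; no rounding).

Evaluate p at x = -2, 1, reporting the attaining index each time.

p(-2) = min(4+0·(-2)=4, -4+1·(-2)=-6, 6+2·(-2)=2) = -6 (attained by i=1)
p(1) = min(4+0·1=4, -4+1·1=-3, 6+2·1=8) = -3 (attained by i=1)
Answer: p(-2) = -6; p(1) = -3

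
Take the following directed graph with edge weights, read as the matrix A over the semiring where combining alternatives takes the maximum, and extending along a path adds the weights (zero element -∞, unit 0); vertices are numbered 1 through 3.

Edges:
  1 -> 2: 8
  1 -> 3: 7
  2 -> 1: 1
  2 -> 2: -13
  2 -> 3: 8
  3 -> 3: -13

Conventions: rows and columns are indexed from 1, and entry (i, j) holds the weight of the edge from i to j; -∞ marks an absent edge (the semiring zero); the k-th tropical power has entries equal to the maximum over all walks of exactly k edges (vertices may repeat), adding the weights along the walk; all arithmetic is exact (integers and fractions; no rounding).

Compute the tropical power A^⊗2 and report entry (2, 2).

A^⊗2:
  [9, -5, 16]
  [-12, 9, 8]
  [-∞, -∞, -26]
Key observation: the optimum is the walk 2->1->2, with weight 1 + 8 = 9.
Optimal value attained by: walk 2->1->2.
Answer: (A^⊗2)[2][2] = 9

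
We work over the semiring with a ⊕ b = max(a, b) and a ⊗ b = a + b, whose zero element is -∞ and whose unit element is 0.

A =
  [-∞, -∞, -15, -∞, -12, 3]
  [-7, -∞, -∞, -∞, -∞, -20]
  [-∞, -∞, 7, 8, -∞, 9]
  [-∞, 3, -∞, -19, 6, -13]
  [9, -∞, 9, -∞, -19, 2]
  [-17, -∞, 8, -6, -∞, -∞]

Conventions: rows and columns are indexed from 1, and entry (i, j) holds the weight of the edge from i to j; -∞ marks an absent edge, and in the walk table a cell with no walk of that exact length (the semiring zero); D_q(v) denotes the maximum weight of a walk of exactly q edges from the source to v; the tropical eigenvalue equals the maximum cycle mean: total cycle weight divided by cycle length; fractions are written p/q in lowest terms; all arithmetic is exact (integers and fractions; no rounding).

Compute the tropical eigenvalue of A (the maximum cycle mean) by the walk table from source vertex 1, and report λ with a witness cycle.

q=0: [0, -∞, -∞, -∞, -∞, -∞]
q=1: [-∞, -∞, -15, -∞, -12, 3]
q=2: [-3, -∞, 11, -3, -31, -6]
q=3: [-22, 0, 18, 19, 3, 20]
q=4: [12, 22, 28, 26, 25, 27]
q=5: [34, 29, 35, 36, 32, 37]
q=6: [41, 39, 45, 43, 42, 44]
Optimal cycle mean attained by: cycle 3->6->3, total 9 + 8, length 2.
Answer: λ = 17/2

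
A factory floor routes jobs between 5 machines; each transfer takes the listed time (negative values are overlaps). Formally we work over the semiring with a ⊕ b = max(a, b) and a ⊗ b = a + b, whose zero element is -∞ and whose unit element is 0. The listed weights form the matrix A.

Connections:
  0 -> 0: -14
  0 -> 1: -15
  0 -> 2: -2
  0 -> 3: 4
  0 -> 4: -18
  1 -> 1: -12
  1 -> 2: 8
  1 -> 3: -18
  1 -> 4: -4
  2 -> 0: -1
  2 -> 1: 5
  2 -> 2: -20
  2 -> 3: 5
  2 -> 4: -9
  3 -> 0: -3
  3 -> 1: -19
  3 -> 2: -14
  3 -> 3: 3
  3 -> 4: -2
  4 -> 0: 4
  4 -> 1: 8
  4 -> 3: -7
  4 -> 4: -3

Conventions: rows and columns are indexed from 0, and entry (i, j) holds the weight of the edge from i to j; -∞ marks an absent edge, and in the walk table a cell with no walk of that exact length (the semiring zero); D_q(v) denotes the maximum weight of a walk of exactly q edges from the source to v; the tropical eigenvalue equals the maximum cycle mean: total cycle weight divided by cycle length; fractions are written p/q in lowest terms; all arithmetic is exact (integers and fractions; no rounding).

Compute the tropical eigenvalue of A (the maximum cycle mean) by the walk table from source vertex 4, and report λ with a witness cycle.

q=0: [-∞, -∞, -∞, -∞, 0]
q=1: [4, 8, -∞, -7, -3]
q=2: [1, 5, 16, 8, 4]
q=3: [15, 21, 13, 21, 7]
q=4: [18, 18, 29, 24, 19]
q=5: [28, 34, 26, 34, 22]
Optimal cycle mean attained by: cycle 1->2->1, total 8 + 5, length 2.
Answer: λ = 13/2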